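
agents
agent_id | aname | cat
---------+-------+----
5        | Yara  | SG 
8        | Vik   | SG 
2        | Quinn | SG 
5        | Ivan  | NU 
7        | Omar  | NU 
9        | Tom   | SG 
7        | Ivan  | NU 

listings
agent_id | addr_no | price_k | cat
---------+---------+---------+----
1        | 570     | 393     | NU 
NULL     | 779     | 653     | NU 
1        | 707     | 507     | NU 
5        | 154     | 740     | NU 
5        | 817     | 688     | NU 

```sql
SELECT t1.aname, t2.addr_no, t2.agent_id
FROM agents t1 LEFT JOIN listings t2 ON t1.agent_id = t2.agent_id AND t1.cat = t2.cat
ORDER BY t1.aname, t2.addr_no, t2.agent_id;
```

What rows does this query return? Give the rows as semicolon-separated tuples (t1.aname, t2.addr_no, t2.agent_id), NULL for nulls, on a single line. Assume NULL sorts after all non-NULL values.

(Ivan, 154, 5); (Ivan, 817, 5); (Ivan, NULL, NULL); (Omar, NULL, NULL); (Quinn, NULL, NULL); (Tom, NULL, NULL); (Vik, NULL, NULL); (Yara, NULL, NULL)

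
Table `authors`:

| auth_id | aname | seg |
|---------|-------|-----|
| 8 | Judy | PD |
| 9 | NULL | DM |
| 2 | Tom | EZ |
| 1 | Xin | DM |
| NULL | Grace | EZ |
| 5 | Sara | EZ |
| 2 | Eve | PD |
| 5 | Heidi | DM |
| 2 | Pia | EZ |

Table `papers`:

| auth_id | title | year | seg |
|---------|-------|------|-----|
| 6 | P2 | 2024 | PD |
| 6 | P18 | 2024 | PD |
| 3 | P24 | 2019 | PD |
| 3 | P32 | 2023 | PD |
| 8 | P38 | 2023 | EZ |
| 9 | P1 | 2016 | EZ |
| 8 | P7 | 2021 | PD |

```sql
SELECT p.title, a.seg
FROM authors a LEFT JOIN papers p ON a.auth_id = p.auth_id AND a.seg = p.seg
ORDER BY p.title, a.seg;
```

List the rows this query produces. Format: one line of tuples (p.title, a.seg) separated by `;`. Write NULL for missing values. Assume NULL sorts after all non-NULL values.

LEFT JOIN keeps every row from `authors`; unmatched rows get NULL for `papers`'s columns.
Matching on a.auth_id = p.auth_id AND a.seg = p.seg. A NULL in a compared column never satisfies the condition.
- a (auth_id=8, seg=PD) pairs with 1 row(s) of p.
- a (auth_id=9, seg=DM) has no partner → padded with NULL.
- a (auth_id=2, seg=EZ) has no partner → padded with NULL.
- a (auth_id=1, seg=DM) has no partner → padded with NULL.
- a (auth_id=NULL, seg=EZ) has no partner → padded with NULL.
- a (auth_id=5, seg=EZ) has no partner → padded with NULL.
- a (auth_id=2, seg=PD) has no partner → padded with NULL.
- a (auth_id=5, seg=DM) has no partner → padded with NULL.
- a (auth_id=2, seg=EZ) has no partner → padded with NULL.
After projecting and ordering:
p.title | a.seg
P7 | PD
NULL | DM
NULL | DM
NULL | DM
NULL | EZ
NULL | EZ
NULL | EZ
NULL | EZ
NULL | PD

(P7, PD); (NULL, DM); (NULL, DM); (NULL, DM); (NULL, EZ); (NULL, EZ); (NULL, EZ); (NULL, EZ); (NULL, PD)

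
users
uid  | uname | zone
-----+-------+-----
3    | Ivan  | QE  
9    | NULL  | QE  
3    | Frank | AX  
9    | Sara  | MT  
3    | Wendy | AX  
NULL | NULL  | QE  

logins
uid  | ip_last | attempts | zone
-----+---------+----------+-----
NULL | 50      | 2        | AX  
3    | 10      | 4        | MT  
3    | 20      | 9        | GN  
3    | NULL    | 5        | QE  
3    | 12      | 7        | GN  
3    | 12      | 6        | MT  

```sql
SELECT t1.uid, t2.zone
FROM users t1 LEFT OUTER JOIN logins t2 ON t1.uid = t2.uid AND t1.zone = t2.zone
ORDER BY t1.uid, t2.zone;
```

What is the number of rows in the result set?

6

LEFT JOIN keeps every row from `users`; unmatched rows get NULL for `logins`'s columns.
Matching on t1.uid = t2.uid AND t1.zone = t2.zone. A NULL in a compared column never satisfies the condition.
Matched pairs: 1; unmatched t1 rows kept: 5.
Total: 1 matched + 5 padded = 6 rows.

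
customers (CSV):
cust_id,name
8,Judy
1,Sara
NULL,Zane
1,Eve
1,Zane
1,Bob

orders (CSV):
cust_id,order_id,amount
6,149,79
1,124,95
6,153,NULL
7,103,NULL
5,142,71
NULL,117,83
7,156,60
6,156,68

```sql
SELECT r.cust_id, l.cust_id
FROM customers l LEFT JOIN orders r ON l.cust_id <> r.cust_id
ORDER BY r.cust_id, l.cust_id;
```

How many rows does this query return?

32

LEFT JOIN keeps every row from `customers`; unmatched rows get NULL for `orders`'s columns.
Matching on l.cust_id <> r.cust_id. A NULL in a compared column never satisfies the condition.
- l row (cust_id=8): matches 7 r row(s) → 7 output row(s).
- l row (cust_id=1): matches 6 r row(s) → 6 output row(s).
- l row (cust_id=NULL): no match → kept, r columns NULL.
- l row (cust_id=1): matches 6 r row(s) → 6 output row(s).
- l row (cust_id=1): matches 6 r row(s) → 6 output row(s).
- l row (cust_id=1): matches 6 r row(s) → 6 output row(s).
Total: 31 matched + 1 padded = 32 rows.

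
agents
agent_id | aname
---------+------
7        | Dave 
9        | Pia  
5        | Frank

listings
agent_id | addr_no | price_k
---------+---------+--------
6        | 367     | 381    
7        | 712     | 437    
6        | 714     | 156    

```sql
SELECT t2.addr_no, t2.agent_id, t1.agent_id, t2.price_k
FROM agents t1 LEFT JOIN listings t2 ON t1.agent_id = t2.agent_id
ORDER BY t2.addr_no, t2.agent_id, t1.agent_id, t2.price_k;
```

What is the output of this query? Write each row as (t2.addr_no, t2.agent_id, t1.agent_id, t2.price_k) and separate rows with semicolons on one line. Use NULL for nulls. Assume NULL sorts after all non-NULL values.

LEFT JOIN keeps every row from `agents`; unmatched rows get NULL for `listings`'s columns.
Matching on t1.agent_id = t2.agent_id.
- agent_id=7: 1 matching t2 row(s), so 1 row(s) emitted.
- agent_id=9: no t2 row matches, row kept with t2 columns NULL.
- agent_id=5: no t2 row matches, row kept with t2 columns NULL.
After projecting and ordering:
t2.addr_no | t2.agent_id | t1.agent_id | t2.price_k
712 | 7 | 7 | 437
NULL | NULL | 5 | NULL
NULL | NULL | 9 | NULL

(712, 7, 7, 437); (NULL, NULL, 5, NULL); (NULL, NULL, 9, NULL)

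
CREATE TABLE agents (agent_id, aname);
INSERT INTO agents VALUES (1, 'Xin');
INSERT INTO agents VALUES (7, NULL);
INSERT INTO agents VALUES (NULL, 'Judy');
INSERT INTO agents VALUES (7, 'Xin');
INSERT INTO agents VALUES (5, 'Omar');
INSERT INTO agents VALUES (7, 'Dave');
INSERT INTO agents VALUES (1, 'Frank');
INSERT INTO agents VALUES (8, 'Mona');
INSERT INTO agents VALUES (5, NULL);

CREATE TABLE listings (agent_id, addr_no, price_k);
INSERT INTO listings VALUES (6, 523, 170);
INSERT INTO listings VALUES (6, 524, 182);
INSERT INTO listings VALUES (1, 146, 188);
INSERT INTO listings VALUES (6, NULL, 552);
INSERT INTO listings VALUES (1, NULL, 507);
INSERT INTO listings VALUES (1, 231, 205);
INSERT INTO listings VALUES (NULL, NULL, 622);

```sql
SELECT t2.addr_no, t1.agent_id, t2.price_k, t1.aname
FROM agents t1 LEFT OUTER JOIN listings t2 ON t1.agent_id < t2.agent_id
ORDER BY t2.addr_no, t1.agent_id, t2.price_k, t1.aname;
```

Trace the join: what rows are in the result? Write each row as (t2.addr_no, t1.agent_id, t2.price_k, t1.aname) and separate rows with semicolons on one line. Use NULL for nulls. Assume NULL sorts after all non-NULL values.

(523, 1, 170, Frank); (523, 1, 170, Xin); (523, 5, 170, Omar); (523, 5, 170, NULL); (524, 1, 182, Frank); (524, 1, 182, Xin); (524, 5, 182, Omar); (524, 5, 182, NULL); (NULL, 1, 552, Frank); (NULL, 1, 552, Xin); (NULL, 5, 552, Omar); (NULL, 5, 552, NULL); (NULL, 7, NULL, Dave); (NULL, 7, NULL, Xin); (NULL, 7, NULL, NULL); (NULL, 8, NULL, Mona); (NULL, NULL, NULL, Judy)

LEFT JOIN keeps every row from `agents`; unmatched rows get NULL for `listings`'s columns.
Matching on t1.agent_id < t2.agent_id. A NULL in a compared column never satisfies the condition.
Matched pairs: 12; unmatched t1 rows kept: 5.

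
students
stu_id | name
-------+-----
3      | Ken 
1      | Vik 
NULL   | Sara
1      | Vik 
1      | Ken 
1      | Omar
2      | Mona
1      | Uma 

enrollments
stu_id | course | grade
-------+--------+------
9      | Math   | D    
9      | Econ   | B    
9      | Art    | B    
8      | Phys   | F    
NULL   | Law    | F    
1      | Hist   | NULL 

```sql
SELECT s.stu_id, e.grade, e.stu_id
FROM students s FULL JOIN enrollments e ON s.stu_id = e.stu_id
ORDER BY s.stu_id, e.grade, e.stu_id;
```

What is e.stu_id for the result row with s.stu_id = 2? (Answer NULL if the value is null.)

NULL

FULL OUTER JOIN keeps every row from both sides; unmatched rows get NULL for the other side's columns.
Matching on s.stu_id = e.stu_id. A NULL in a compared column never satisfies the condition.
- s[0] stu_id=3 → no match; kept with NULLs on the e side.
- s[1] stu_id=1 → 1 match(es) in e → 1 row(s).
- s[2] stu_id=NULL → no match; kept with NULLs on the e side.
- s[3] stu_id=1 → 1 match(es) in e → 1 row(s).
- s[4] stu_id=1 → 1 match(es) in e → 1 row(s).
- s[5] stu_id=1 → 1 match(es) in e → 1 row(s).
- s[6] stu_id=2 → no match; kept with NULLs on the e side.
- s[7] stu_id=1 → 1 match(es) in e → 1 row(s).
- 5 e row(s) had no s match → kept, s columns NULL.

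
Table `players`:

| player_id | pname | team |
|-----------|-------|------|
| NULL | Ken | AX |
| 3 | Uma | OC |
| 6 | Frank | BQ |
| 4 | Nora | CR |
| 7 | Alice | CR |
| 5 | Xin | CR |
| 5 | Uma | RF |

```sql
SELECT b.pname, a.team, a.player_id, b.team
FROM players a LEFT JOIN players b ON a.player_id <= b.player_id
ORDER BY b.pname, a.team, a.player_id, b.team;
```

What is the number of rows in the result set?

LEFT JOIN keeps every row from `players a`; unmatched rows get NULL for `players b`'s columns.
Matching on a.player_id <= b.player_id. A NULL in a compared column never satisfies the condition.
Matched pairs: 22; unmatched a rows kept: 1.
Total: 22 matched + 1 padded = 23 rows.

23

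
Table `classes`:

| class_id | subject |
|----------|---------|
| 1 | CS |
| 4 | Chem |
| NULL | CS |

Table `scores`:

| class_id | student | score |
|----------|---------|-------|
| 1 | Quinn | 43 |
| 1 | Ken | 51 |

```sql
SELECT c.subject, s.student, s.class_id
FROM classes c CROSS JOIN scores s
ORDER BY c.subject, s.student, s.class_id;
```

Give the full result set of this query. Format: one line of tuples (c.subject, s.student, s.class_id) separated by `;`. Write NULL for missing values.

CROSS JOIN pairs every row of `classes` with every row of `scores`: 3 × 2 = 6 rows.
After projecting and ordering:
c.subject | s.student | s.class_id
CS | Ken | 1
CS | Ken | 1
CS | Quinn | 1
CS | Quinn | 1
Chem | Ken | 1
Chem | Quinn | 1

(CS, Ken, 1); (CS, Ken, 1); (CS, Quinn, 1); (CS, Quinn, 1); (Chem, Ken, 1); (Chem, Quinn, 1)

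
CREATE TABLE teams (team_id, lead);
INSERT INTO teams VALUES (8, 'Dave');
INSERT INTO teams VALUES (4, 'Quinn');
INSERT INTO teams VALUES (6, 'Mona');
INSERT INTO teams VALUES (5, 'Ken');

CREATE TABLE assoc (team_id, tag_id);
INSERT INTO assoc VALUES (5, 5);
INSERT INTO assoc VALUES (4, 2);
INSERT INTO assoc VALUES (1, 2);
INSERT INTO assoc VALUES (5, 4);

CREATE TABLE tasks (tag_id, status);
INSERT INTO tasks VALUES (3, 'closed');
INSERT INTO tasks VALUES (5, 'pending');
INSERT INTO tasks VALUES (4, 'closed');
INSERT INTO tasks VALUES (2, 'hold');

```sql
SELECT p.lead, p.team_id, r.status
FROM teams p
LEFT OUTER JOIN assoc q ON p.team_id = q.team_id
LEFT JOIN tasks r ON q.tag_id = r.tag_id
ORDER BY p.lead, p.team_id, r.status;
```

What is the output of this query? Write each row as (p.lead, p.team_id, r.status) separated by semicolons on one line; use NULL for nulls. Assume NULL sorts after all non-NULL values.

Joins associate left-to-right: teams LEFT JOIN assoc on team_id gives 5 intermediate row(s).
Then LEFT JOIN `tasks r` on tag_id: each of those 5 rows is kept; rows whose q.tag_id has no match in r get NULL for r's columns.

(Dave, 8, NULL); (Ken, 5, closed); (Ken, 5, pending); (Mona, 6, NULL); (Quinn, 4, hold)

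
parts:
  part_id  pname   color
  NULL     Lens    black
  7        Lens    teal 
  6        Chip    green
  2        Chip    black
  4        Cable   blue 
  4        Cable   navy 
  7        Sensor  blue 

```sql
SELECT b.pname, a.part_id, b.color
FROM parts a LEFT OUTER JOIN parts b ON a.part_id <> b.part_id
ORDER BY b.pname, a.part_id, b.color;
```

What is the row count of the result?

27

LEFT JOIN keeps every row from `parts a`; unmatched rows get NULL for `parts b`'s columns.
Matching on a.part_id <> b.part_id. A NULL in a compared column never satisfies the condition.
Matched pairs: 26; unmatched a rows kept: 1.
Total: 26 matched + 1 padded = 27 rows.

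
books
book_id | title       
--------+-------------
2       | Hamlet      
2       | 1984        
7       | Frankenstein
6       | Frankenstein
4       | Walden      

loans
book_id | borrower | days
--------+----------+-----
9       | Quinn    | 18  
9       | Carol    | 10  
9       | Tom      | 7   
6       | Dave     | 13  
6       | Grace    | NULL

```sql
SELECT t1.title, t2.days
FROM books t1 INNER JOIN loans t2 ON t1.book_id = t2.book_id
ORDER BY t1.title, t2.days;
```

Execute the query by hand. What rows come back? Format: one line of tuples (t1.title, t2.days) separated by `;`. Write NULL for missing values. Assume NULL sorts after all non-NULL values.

INNER JOIN keeps only pairs where the ON condition holds.
Matching on t1.book_id = t2.book_id.
- book_id=2: no matching t2 row, dropped.
- book_id=2: no matching t2 row, dropped.
- book_id=7: no matching t2 row, dropped.
- book_id=6: 2 matching t2 row(s), so 2 row(s) emitted.
- book_id=4: no matching t2 row, dropped.
After projecting and ordering:
t1.title | t2.days
Frankenstein | 13
Frankenstein | NULL

(Frankenstein, 13); (Frankenstein, NULL)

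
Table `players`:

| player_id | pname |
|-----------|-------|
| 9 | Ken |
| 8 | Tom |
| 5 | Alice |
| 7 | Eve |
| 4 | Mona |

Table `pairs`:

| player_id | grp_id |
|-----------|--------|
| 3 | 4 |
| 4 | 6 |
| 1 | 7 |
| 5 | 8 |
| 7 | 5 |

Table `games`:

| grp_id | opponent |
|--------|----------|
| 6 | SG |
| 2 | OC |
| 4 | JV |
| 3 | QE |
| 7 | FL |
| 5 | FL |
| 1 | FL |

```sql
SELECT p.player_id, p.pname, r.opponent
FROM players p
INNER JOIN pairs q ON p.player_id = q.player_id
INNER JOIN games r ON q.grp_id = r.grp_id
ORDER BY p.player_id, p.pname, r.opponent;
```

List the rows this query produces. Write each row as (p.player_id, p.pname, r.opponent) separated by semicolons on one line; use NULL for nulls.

(4, Mona, SG); (7, Eve, FL)

Step 1 — p INNER JOIN q on player_id → 3 row(s).
Then INNER JOIN `games r` on grp_id: keep only rows whose q.grp_id appears in r.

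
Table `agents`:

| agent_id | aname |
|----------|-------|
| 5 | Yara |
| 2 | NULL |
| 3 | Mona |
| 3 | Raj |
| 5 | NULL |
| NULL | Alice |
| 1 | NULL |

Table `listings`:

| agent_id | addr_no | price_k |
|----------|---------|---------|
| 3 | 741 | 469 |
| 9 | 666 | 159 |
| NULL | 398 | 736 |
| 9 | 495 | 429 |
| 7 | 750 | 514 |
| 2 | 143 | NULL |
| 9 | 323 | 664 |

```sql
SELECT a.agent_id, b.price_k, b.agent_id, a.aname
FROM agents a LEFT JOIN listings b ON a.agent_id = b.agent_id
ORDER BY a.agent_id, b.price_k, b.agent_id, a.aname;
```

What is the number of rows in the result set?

LEFT JOIN keeps every row from `agents`; unmatched rows get NULL for `listings`'s columns.
Matching on a.agent_id = b.agent_id. A NULL in a compared column never satisfies the condition.
- a row (agent_id=5): no match → kept, b columns NULL.
- a row (agent_id=2): matches 1 b row(s) → 1 output row(s).
- a row (agent_id=3): matches 1 b row(s) → 1 output row(s).
- a row (agent_id=3): matches 1 b row(s) → 1 output row(s).
- a row (agent_id=5): no match → kept, b columns NULL.
- a row (agent_id=NULL): no match → kept, b columns NULL.
- a row (agent_id=1): no match → kept, b columns NULL.
Total: 3 matched + 4 padded = 7 rows.

7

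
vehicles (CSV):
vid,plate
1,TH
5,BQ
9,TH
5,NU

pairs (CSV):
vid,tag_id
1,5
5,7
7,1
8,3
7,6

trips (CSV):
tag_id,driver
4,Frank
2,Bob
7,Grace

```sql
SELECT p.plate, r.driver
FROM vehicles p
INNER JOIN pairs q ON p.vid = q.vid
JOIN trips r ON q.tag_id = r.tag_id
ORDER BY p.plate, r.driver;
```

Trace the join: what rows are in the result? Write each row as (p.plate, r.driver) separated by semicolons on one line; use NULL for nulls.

Step 1 — p INNER JOIN q on vid → 3 row(s).
Then INNER JOIN `trips r` on tag_id: keep only rows whose q.tag_id appears in r.

(BQ, Grace); (NU, Grace)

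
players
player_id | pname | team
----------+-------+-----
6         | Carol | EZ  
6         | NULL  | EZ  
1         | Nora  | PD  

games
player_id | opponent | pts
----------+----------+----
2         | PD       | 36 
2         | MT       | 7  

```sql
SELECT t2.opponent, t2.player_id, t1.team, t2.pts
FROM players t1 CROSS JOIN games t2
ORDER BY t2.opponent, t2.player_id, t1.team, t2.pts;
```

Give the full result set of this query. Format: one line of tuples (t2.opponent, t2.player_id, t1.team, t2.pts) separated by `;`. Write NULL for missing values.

(MT, 2, EZ, 7); (MT, 2, EZ, 7); (MT, 2, PD, 7); (PD, 2, EZ, 36); (PD, 2, EZ, 36); (PD, 2, PD, 36)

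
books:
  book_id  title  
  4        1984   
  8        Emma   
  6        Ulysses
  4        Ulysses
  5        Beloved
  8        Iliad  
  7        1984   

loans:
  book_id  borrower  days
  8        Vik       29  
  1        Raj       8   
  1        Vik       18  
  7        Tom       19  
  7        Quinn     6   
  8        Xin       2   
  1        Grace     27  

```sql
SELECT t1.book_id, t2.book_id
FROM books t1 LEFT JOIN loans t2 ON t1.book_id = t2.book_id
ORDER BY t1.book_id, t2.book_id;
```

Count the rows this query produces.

LEFT JOIN keeps every row from `books`; unmatched rows get NULL for `loans`'s columns.
Matching on t1.book_id = t2.book_id.
- t1[0] book_id=4 → no match; kept with NULLs on the t2 side.
- t1[1] book_id=8 → 2 match(es) in t2 → 2 row(s).
- t1[2] book_id=6 → no match; kept with NULLs on the t2 side.
- t1[3] book_id=4 → no match; kept with NULLs on the t2 side.
- t1[4] book_id=5 → no match; kept with NULLs on the t2 side.
- t1[5] book_id=8 → 2 match(es) in t2 → 2 row(s).
- t1[6] book_id=7 → 2 match(es) in t2 → 2 row(s).
Total: 6 matched + 4 padded = 10 rows.

10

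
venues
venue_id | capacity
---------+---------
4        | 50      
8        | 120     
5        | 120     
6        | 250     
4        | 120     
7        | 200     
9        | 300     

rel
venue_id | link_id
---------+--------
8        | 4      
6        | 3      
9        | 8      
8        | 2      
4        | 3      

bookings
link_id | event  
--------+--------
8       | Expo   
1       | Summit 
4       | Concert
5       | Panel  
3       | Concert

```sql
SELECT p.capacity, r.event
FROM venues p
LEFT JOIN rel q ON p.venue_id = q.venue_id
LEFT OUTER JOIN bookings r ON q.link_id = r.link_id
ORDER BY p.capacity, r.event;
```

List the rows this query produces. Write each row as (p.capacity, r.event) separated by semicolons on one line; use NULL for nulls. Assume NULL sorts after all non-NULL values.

(50, Concert); (120, Concert); (120, Concert); (120, NULL); (120, NULL); (200, NULL); (250, Concert); (300, Expo)

Joins associate left-to-right: venues LEFT JOIN rel on venue_id gives 8 intermediate row(s).
Then LEFT JOIN `bookings r` on link_id: each of those 8 rows is kept; rows whose q.link_id has no match in r get NULL for r's columns.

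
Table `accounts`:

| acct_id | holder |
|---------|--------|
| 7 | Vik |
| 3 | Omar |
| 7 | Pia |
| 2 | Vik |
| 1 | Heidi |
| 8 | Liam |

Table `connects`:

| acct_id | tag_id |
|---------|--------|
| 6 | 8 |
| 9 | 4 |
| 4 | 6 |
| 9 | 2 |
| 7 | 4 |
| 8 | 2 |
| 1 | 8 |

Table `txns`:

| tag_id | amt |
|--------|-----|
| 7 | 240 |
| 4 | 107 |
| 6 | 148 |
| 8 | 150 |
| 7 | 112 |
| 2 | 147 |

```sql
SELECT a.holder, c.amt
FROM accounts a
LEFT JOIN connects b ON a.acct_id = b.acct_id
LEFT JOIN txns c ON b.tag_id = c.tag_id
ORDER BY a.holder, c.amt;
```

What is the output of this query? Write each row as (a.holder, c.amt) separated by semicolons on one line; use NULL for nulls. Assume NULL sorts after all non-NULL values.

(Heidi, 150); (Liam, 147); (Omar, NULL); (Pia, 107); (Vik, 107); (Vik, NULL)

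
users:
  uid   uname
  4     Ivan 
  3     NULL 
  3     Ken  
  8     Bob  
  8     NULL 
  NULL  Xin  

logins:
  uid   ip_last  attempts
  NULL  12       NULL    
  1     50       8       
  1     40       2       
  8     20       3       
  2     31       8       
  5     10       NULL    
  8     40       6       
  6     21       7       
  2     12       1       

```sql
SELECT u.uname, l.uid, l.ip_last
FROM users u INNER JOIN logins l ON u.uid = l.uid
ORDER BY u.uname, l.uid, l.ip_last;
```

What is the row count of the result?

4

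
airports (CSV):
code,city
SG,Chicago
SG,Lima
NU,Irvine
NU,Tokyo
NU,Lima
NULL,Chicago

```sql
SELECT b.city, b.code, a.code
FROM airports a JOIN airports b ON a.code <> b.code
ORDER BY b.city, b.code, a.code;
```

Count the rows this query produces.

12

INNER JOIN keeps only pairs where the ON condition holds.
Matching on a.code <> b.code. A NULL in a compared column never satisfies the condition.
- code=SG: 3 matching b row(s), so 3 row(s) emitted.
- code=SG: 3 matching b row(s), so 3 row(s) emitted.
- code=NU: 2 matching b row(s), so 2 row(s) emitted.
- code=NU: 2 matching b row(s), so 2 row(s) emitted.
- code=NU: 2 matching b row(s), so 2 row(s) emitted.
- code=NULL: no matching b row, dropped.
Total: 12 rows.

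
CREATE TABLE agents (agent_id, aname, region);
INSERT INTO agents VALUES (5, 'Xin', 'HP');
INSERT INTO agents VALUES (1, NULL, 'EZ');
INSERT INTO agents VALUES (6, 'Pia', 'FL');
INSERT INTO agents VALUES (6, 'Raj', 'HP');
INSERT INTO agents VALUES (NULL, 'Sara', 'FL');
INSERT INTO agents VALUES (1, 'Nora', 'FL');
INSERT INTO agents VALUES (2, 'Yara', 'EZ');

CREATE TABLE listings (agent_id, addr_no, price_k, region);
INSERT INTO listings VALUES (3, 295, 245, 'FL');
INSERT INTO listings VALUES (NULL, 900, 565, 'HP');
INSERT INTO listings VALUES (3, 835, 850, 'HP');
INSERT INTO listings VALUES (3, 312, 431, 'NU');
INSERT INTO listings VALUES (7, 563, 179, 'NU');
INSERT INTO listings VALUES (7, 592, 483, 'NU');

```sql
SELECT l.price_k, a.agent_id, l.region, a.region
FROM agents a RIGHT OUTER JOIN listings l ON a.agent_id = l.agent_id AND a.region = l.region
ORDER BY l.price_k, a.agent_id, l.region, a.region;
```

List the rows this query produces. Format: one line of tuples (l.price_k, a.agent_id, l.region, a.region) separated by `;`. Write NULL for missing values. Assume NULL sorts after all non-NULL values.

RIGHT JOIN keeps every row from `listings`; unmatched rows get NULL for `agents`'s columns.
Matching on a.agent_id = l.agent_id AND a.region = l.region. A NULL in a compared column never satisfies the condition.
- a[0] agent_id=5, region=HP → no match.
- a[1] agent_id=1, region=EZ → no match.
- a[2] agent_id=6, region=FL → no match.
- a[3] agent_id=6, region=HP → no match.
- a[4] agent_id=NULL, region=FL → no match.
- a[5] agent_id=1, region=FL → no match.
- a[6] agent_id=2, region=EZ → no match.
- plus 6 unmatched l row(s), each kept with NULL a columns.
After projecting and ordering:
l.price_k | a.agent_id | l.region | a.region
179 | NULL | NU | NULL
245 | NULL | FL | NULL
431 | NULL | NU | NULL
483 | NULL | NU | NULL
565 | NULL | HP | NULL
850 | NULL | HP | NULL

(179, NULL, NU, NULL); (245, NULL, FL, NULL); (431, NULL, NU, NULL); (483, NULL, NU, NULL); (565, NULL, HP, NULL); (850, NULL, HP, NULL)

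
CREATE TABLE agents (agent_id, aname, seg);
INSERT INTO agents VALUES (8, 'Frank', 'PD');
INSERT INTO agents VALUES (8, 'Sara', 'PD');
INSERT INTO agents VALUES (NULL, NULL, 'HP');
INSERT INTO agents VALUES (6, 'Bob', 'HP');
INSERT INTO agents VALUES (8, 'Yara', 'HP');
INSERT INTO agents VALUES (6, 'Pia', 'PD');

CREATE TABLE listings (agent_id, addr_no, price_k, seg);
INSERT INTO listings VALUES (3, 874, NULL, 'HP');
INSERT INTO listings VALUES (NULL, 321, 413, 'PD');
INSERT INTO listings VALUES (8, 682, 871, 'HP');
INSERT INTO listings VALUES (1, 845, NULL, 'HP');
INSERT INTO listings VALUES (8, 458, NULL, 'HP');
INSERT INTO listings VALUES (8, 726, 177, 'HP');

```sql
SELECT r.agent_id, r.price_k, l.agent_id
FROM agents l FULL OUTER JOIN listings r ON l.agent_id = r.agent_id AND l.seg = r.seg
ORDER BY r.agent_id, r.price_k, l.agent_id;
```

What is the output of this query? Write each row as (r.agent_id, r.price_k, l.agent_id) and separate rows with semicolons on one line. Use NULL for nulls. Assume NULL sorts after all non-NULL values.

(1, NULL, NULL); (3, NULL, NULL); (8, 177, 8); (8, 871, 8); (8, NULL, 8); (NULL, 413, NULL); (NULL, NULL, 6); (NULL, NULL, 6); (NULL, NULL, 8); (NULL, NULL, 8); (NULL, NULL, NULL)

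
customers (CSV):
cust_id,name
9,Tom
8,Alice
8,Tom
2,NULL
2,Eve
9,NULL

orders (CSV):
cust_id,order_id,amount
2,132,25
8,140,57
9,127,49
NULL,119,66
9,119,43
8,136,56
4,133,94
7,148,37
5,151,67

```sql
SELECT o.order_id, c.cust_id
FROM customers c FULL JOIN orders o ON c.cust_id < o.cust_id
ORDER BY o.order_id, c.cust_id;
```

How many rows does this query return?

22

FULL OUTER JOIN keeps every row from both sides; unmatched rows get NULL for the other side's columns.
Matching on c.cust_id < o.cust_id. A NULL in a compared column never satisfies the condition.
Matched pairs: 18; unmatched c rows kept: 2; unmatched o rows kept: 2.
Total: 18 matched + 4 padded = 22 rows.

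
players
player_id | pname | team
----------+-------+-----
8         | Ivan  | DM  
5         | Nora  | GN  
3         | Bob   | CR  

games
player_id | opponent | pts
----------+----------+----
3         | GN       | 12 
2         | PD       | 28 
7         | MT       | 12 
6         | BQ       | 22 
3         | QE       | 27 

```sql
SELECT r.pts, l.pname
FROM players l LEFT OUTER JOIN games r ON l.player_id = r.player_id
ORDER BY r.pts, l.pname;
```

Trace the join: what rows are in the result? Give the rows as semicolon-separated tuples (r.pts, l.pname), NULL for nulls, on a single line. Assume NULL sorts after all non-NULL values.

LEFT JOIN keeps every row from `players`; unmatched rows get NULL for `games`'s columns.
Matching on l.player_id = r.player_id.
- l[0] player_id=8 → no match; kept with NULLs on the r side.
- l[1] player_id=5 → no match; kept with NULLs on the r side.
- l[2] player_id=3 → 2 match(es) in r → 2 row(s).
After projecting and ordering:
r.pts | l.pname
12 | Bob
27 | Bob
NULL | Ivan
NULL | Nora

(12, Bob); (27, Bob); (NULL, Ivan); (NULL, Nora)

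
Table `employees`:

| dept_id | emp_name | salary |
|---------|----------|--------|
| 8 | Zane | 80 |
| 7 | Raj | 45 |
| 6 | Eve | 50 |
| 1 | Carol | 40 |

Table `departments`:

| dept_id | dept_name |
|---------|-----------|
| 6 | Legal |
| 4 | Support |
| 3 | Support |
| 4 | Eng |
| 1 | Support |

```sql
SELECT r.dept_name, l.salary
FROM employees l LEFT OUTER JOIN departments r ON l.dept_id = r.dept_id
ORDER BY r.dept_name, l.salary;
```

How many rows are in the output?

LEFT JOIN keeps every row from `employees`; unmatched rows get NULL for `departments`'s columns.
Matching on l.dept_id = r.dept_id.
- l[0] dept_id=8 → no match; kept with NULLs on the r side.
- l[1] dept_id=7 → no match; kept with NULLs on the r side.
- l[2] dept_id=6 → 1 match(es) in r → 1 row(s).
- l[3] dept_id=1 → 1 match(es) in r → 1 row(s).
Total: 2 matched + 2 padded = 4 rows.

4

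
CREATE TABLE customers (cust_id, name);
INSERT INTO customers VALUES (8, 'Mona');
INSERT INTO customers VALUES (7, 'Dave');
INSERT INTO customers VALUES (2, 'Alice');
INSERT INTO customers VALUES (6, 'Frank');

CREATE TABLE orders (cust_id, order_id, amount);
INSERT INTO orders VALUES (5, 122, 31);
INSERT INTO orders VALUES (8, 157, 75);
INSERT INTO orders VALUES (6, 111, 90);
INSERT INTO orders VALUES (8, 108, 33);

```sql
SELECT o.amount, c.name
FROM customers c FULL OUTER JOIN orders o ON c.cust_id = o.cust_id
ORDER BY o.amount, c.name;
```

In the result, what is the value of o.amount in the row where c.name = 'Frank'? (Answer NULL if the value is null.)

FULL OUTER JOIN keeps every row from both sides; unmatched rows get NULL for the other side's columns.
Matching on c.cust_id = o.cust_id.
- c[0] cust_id=8 → 2 match(es) in o → 2 row(s).
- c[1] cust_id=7 → no match; kept with NULLs on the o side.
- c[2] cust_id=2 → no match; kept with NULLs on the o side.
- c[3] cust_id=6 → 1 match(es) in o → 1 row(s).
- 1 row(s) from o found no c partner → padded with NULL.

90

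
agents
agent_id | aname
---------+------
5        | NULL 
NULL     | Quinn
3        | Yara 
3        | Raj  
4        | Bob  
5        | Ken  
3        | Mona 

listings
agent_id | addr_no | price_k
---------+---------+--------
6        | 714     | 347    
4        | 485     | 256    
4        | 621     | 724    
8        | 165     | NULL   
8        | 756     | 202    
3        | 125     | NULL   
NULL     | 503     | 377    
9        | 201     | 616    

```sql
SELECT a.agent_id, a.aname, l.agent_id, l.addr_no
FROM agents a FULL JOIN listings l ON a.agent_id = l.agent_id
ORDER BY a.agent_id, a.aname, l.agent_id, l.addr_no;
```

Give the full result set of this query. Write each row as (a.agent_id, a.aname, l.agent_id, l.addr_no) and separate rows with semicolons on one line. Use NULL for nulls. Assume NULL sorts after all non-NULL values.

FULL OUTER JOIN keeps every row from both sides; unmatched rows get NULL for the other side's columns.
Matching on a.agent_id = l.agent_id. A NULL in a compared column never satisfies the condition.
- a[0] agent_id=5 → no match; kept with NULLs on the l side.
- a[1] agent_id=NULL → no match; kept with NULLs on the l side.
- a[2] agent_id=3 → 1 match(es) in l → 1 row(s).
- a[3] agent_id=3 → 1 match(es) in l → 1 row(s).
- a[4] agent_id=4 → 2 match(es) in l → 2 row(s).
- a[5] agent_id=5 → no match; kept with NULLs on the l side.
- a[6] agent_id=3 → 1 match(es) in l → 1 row(s).
- plus 5 unmatched l row(s), each kept with NULL a columns.

(3, Mona, 3, 125); (3, Raj, 3, 125); (3, Yara, 3, 125); (4, Bob, 4, 485); (4, Bob, 4, 621); (5, Ken, NULL, NULL); (5, NULL, NULL, NULL); (NULL, Quinn, NULL, NULL); (NULL, NULL, 6, 714); (NULL, NULL, 8, 165); (NULL, NULL, 8, 756); (NULL, NULL, 9, 201); (NULL, NULL, NULL, 503)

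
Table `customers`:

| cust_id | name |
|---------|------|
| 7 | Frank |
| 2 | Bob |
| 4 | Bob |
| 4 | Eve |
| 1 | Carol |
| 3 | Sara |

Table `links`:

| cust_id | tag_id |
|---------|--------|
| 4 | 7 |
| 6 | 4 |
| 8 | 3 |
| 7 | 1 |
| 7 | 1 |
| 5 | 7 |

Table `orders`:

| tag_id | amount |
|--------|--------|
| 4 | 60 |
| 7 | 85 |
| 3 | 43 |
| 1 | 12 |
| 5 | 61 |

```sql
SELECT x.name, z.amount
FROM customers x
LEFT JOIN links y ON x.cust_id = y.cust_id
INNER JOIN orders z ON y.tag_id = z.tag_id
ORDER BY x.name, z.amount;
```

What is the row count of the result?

4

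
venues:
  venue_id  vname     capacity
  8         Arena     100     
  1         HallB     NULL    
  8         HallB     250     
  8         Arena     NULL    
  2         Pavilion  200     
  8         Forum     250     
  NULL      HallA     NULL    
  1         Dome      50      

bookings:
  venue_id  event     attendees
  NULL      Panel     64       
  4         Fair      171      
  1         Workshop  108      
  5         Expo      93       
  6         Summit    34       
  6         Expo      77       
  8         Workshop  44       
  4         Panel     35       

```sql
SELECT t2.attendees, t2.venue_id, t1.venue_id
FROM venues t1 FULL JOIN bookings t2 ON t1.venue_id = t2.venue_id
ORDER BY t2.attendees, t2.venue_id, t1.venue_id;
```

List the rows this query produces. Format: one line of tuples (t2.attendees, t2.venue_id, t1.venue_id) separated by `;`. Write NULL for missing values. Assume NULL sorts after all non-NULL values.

(34, 6, NULL); (35, 4, NULL); (44, 8, 8); (44, 8, 8); (44, 8, 8); (44, 8, 8); (64, NULL, NULL); (77, 6, NULL); (93, 5, NULL); (108, 1, 1); (108, 1, 1); (171, 4, NULL); (NULL, NULL, 2); (NULL, NULL, NULL)

FULL OUTER JOIN keeps every row from both sides; unmatched rows get NULL for the other side's columns.
Matching on t1.venue_id = t2.venue_id. A NULL in a compared column never satisfies the condition.
Matched pairs: 6; unmatched t1 rows kept: 2; unmatched t2 rows kept: 6.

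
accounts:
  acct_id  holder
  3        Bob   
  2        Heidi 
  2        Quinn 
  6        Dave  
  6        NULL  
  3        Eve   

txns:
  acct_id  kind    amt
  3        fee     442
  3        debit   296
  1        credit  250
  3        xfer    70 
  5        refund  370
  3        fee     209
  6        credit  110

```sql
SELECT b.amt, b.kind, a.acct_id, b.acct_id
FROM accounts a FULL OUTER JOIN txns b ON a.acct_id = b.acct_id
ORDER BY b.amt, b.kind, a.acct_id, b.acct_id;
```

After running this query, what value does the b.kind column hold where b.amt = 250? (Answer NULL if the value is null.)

credit

FULL OUTER JOIN keeps every row from both sides; unmatched rows get NULL for the other side's columns.
Matching on a.acct_id = b.acct_id.
Matched pairs: 10; unmatched a rows kept: 2; unmatched b rows kept: 2.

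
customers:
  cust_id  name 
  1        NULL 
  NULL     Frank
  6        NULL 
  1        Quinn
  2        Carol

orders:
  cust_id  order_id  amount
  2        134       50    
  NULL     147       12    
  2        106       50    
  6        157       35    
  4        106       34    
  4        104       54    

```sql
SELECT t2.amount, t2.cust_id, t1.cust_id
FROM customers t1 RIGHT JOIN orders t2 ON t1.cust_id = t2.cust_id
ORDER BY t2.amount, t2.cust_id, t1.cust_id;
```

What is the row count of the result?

RIGHT JOIN keeps every row from `orders`; unmatched rows get NULL for `customers`'s columns.
Matching on t1.cust_id = t2.cust_id. A NULL in a compared column never satisfies the condition.
- t1 row (cust_id=1): no match.
- t1 row (cust_id=NULL): no match.
- t1 row (cust_id=6): matches 1 t2 row(s) → 1 output row(s).
- t1 row (cust_id=1): no match.
- t1 row (cust_id=2): matches 2 t2 row(s) → 2 output row(s).
- plus 3 unmatched t2 row(s), each kept with NULL t1 columns.
Total: 3 matched + 3 padded = 6 rows.

6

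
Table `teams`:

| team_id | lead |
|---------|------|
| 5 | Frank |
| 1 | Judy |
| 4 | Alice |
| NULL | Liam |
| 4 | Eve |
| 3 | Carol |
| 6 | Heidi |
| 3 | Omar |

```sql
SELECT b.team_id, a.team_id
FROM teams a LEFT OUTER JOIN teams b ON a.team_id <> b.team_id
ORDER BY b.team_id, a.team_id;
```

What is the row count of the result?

LEFT JOIN keeps every row from `teams a`; unmatched rows get NULL for `teams b`'s columns.
Matching on a.team_id <> b.team_id. A NULL in a compared column never satisfies the condition.
Matched pairs: 38; unmatched a rows kept: 1.
Total: 38 matched + 1 padded = 39 rows.

39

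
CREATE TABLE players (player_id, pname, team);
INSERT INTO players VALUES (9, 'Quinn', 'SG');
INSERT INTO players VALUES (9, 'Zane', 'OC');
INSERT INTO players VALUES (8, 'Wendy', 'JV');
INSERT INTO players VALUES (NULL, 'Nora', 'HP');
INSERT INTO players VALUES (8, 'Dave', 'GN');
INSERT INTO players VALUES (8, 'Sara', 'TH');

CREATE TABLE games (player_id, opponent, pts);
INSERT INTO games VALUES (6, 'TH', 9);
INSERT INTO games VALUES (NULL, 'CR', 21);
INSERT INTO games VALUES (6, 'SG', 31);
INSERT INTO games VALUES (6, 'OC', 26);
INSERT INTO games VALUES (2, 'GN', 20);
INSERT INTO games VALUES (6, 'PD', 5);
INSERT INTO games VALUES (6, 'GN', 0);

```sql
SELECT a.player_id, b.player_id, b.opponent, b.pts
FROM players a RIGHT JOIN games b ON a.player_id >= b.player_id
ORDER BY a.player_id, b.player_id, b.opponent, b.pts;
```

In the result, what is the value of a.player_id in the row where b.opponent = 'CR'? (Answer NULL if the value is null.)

NULL

RIGHT JOIN keeps every row from `games`; unmatched rows get NULL for `players`'s columns.
Matching on a.player_id >= b.player_id. A NULL in a compared column never satisfies the condition.
- a row (player_id=9): matches 6 b row(s) → 6 output row(s).
- a row (player_id=9): matches 6 b row(s) → 6 output row(s).
- a row (player_id=8): matches 6 b row(s) → 6 output row(s).
- a row (player_id=NULL): no match.
- a row (player_id=8): matches 6 b row(s) → 6 output row(s).
- a row (player_id=8): matches 6 b row(s) → 6 output row(s).
- 1 b row(s) had no a match → kept, a columns NULL.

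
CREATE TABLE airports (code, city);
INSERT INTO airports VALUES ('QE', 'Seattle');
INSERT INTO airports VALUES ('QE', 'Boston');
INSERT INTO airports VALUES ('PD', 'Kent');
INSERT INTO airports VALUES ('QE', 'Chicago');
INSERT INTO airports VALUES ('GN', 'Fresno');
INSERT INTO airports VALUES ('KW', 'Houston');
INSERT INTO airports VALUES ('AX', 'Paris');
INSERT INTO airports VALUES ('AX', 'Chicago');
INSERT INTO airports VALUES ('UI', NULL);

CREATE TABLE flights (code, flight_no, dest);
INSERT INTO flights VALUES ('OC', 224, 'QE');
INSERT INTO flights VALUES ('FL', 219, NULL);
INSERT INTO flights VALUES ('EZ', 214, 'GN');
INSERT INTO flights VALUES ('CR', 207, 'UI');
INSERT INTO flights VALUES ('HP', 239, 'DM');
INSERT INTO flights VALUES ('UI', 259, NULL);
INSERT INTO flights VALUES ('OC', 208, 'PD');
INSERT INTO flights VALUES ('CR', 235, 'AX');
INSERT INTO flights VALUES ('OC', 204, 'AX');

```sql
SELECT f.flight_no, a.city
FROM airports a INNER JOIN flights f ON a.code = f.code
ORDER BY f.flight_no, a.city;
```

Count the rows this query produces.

1

INNER JOIN keeps only pairs where the ON condition holds.
Matching on a.code = f.code.
- a (code=QE) has no partner → excluded.
- a (code=QE) has no partner → excluded.
- a (code=PD) has no partner → excluded.
- a (code=QE) has no partner → excluded.
- a (code=GN) has no partner → excluded.
- a (code=KW) has no partner → excluded.
- a (code=AX) has no partner → excluded.
- a (code=AX) has no partner → excluded.
- a (code=UI) pairs with 1 row(s) of f.
Total: 1 rows.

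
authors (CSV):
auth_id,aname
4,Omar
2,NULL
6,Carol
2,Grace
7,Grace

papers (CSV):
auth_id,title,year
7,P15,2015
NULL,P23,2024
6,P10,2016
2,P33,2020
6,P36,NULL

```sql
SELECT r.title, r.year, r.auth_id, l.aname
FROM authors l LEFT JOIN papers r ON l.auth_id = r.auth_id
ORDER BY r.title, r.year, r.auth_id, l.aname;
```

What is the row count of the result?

LEFT JOIN keeps every row from `authors`; unmatched rows get NULL for `papers`'s columns.
Matching on l.auth_id = r.auth_id. A NULL in a compared column never satisfies the condition.
Matched pairs: 5; unmatched l rows kept: 1.
Total: 5 matched + 1 padded = 6 rows.

6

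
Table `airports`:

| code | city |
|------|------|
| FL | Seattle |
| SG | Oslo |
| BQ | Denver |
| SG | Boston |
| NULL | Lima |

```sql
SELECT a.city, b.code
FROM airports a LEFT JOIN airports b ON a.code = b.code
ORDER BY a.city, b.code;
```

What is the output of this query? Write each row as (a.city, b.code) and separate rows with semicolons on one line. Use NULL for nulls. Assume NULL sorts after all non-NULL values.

LEFT JOIN keeps every row from `airports a`; unmatched rows get NULL for `airports b`'s columns.
Matching on a.code = b.code. A NULL in a compared column never satisfies the condition.
- a row (code=FL): matches 1 b row(s) → 1 output row(s).
- a row (code=SG): matches 2 b row(s) → 2 output row(s).
- a row (code=BQ): matches 1 b row(s) → 1 output row(s).
- a row (code=SG): matches 2 b row(s) → 2 output row(s).
- a row (code=NULL): no match → kept, b columns NULL.
After projecting and ordering:
a.city | b.code
Boston | SG
Boston | SG
Denver | BQ
Lima | NULL
Oslo | SG
Oslo | SG
Seattle | FL

(Boston, SG); (Boston, SG); (Denver, BQ); (Lima, NULL); (Oslo, SG); (Oslo, SG); (Seattle, FL)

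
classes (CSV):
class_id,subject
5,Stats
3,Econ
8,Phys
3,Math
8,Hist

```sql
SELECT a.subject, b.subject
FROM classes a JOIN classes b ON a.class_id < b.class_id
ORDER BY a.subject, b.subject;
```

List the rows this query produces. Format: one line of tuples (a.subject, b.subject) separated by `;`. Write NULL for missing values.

(Econ, Hist); (Econ, Phys); (Econ, Stats); (Math, Hist); (Math, Phys); (Math, Stats); (Stats, Hist); (Stats, Phys)

INNER JOIN keeps only pairs where the ON condition holds.
Matching on a.class_id < b.class_id.
- a[0] class_id=5 → 2 match(es) in b → 2 row(s).
- a[1] class_id=3 → 3 match(es) in b → 3 row(s).
- a[2] class_id=8 → no match; dropped.
- a[3] class_id=3 → 3 match(es) in b → 3 row(s).
- a[4] class_id=8 → no match; dropped.
After projecting and ordering:
a.subject | b.subject
Econ | Hist
Econ | Phys
Econ | Stats
Math | Hist
Math | Phys
Math | Stats
Stats | Hist
Stats | Phys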